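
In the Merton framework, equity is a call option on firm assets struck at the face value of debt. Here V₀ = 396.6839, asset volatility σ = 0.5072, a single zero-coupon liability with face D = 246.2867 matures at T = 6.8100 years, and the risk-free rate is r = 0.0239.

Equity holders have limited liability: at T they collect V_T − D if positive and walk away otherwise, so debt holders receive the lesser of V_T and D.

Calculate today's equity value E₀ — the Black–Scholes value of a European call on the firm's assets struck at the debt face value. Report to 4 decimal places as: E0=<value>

Equity is a call on the firm's assets struck at D = 246.2867:
d₁ = [ln(V₀/D) + (r + σ²/2)T] / (σ√T)
   = [ln(396.6839/246.2867) + (0.0239 + 0.5·0.5072²)·6.8100] / (0.5072·√6.8100)
   = [0.476643 + 1.038702] / 1.323588 = 1.144877
d₂ = d₁ − σ√T = 1.144877 − 1.323588 = -0.178711
N(d₁) = 0.873870,  N(d₂) = 0.429082,  e^(−rT) = 0.849796
E₀ = V₀·N(d₁) − D·e^(−rT)·N(d₂)
   = 396.6839·0.873870 − 246.2867·0.849796·0.429082 = 256.846017

E0=256.8460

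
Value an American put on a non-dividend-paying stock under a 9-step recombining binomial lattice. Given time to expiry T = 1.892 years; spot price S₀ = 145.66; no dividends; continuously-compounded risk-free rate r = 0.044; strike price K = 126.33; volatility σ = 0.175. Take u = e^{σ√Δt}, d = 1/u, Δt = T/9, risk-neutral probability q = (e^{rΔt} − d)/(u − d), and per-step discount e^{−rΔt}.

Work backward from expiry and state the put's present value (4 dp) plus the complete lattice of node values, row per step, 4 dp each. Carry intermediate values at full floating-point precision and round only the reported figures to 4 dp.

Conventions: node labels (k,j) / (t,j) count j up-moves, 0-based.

params: Δt=0.21022 u=1.08354 d=0.92290 q=0.53780 e^(-rΔt)=0.99079
t_9 payoffs: 55.5811 43.2659 28.8071 11.8314 0.0000 0.0000 0.0000 0.0000 0.0000 0.0000
k=8: node(8,0) S=76.6596 payoff=49.6704 vs cont=48.5072 → 49.6704 [stop]  node(8,1) S=90.0036 payoff=36.3264 vs cont=35.1632 → 36.3264 [stop]  node(8,2) S=105.6704 payoff=20.6596 vs cont=19.4964 → 20.6596 [stop]  node(8,3) S=124.0643 payoff=2.2657 vs cont=5.4182 → 5.4182 [wait]  node(8,4) S=145.6600 payoff=0.0000 vs cont=0.0000 → 0.0000 [wait]  node(8,5) S=171.0148 payoff=0.0000 vs cont=0.0000 → 0.0000 [wait]  node(8,6) S=200.7831 payoff=0.0000 vs cont=0.0000 → 0.0000 [wait]  node(8,7) S=235.7331 payoff=0.0000 vs cont=0.0000 → 0.0000 [wait]  node(8,8) S=276.7668 payoff=0.0000 vs cont=0.0000 → 0.0000 [wait]
k=7: node(7,0) S=83.0641 payoff=43.2659 vs cont=42.1028 → 43.2659 [stop]  node(7,1) S=97.5229 payoff=28.8071 vs cont=27.6439 → 28.8071 [stop]  node(7,2) S=114.4986 payoff=11.8314 vs cont=12.3480 → 12.3480 [wait]  node(7,3) S=134.4292 payoff=0.0000 vs cont=2.4812 → 2.4812 [wait]  node(7,4) S=157.8291 payoff=0.0000 vs cont=0.0000 → 0.0000 [wait]  node(7,5) S=185.3021 payoff=0.0000 vs cont=0.0000 → 0.0000 [wait]  node(7,6) S=217.5574 payoff=0.0000 vs cont=0.0000 → 0.0000 [wait]  node(7,7) S=255.4272 payoff=0.0000 vs cont=0.0000 → 0.0000 [wait]
k=6: node(6,0) S=90.0036 payoff=36.3264 vs cont=35.1632 → 36.3264 [stop]  node(6,1) S=105.6704 payoff=20.6596 vs cont=19.7717 → 20.6596 [stop]  node(6,2) S=124.0643 payoff=2.2657 vs cont=6.9769 → 6.9769 [wait]  node(6,3) S=145.6600 payoff=0.0000 vs cont=1.1363 → 1.1363 [wait]  node(6,4) S=171.0148 payoff=0.0000 vs cont=0.0000 → 0.0000 [wait]  node(6,5) S=200.7831 payoff=0.0000 vs cont=0.0000 → 0.0000 [wait]  node(6,6) S=235.7331 payoff=0.0000 vs cont=0.0000 → 0.0000 [wait]
k=5: node(5,0) S=97.5229 payoff=28.8071 vs cont=27.6439 → 28.8071 [stop]  node(5,1) S=114.4986 payoff=11.8314 vs cont=13.1786 → 13.1786 [wait]  node(5,2) S=134.4292 payoff=0.0000 vs cont=3.8005 → 3.8005 [wait]  node(5,3) S=157.8291 payoff=0.0000 vs cont=0.5204 → 0.5204 [wait]  node(5,4) S=185.3021 payoff=0.0000 vs cont=0.0000 → 0.0000 [wait]  node(5,5) S=217.5574 payoff=0.0000 vs cont=0.0000 → 0.0000 [wait]
k=4: node(4,0) S=105.6704 payoff=20.6596 vs cont=20.2143 → 20.6596 [stop]  node(4,1) S=124.0643 payoff=2.2657 vs cont=8.0602 → 8.0602 [wait]  node(4,2) S=145.6600 payoff=0.0000 vs cont=2.0177 → 2.0177 [wait]  node(4,3) S=171.0148 payoff=0.0000 vs cont=0.2383 → 0.2383 [wait]  node(4,4) S=200.7831 payoff=0.0000 vs cont=0.0000 → 0.0000 [wait]
k=3: node(3,0) S=114.4986 payoff=11.8314 vs cont=13.7558 → 13.7558 [wait]  node(3,1) S=134.4292 payoff=0.0000 vs cont=4.7663 → 4.7663 [wait]  node(3,2) S=157.8291 payoff=0.0000 vs cont=1.0510 → 1.0510 [wait]  node(3,3) S=185.3021 payoff=0.0000 vs cont=0.1091 → 0.1091 [wait]
k=2: node(2,0) S=124.0643 payoff=2.2657 vs cont=8.8391 → 8.8391 [wait]  node(2,1) S=145.6600 payoff=0.0000 vs cont=2.7427 → 2.7427 [wait]  node(2,2) S=171.0148 payoff=0.0000 vs cont=0.5394 → 0.5394 [wait]
k=1: node(1,0) S=134.4292 payoff=0.0000 vs cont=5.5093 → 5.5093 [wait]  node(1,1) S=157.8291 payoff=0.0000 vs cont=1.5435 → 1.5435 [wait]
k=0: node(0,0) S=145.6600 payoff=0.0000 vs cont=3.3454 → 3.3454 [wait]

price = 3.3454
tree:
3.3454
5.5093 1.5435
8.8391 2.7427 0.5394
13.7558 4.7663 1.0510 0.1091
20.6596 8.0602 2.0177 0.2383 0.0000
28.8071 13.1786 3.8005 0.5204 0.0000 0.0000
36.3264 20.6596 6.9769 1.1363 0.0000 0.0000 0.0000
43.2659 28.8071 12.3480 2.4812 0.0000 0.0000 0.0000 0.0000
49.6704 36.3264 20.6596 5.4182 0.0000 0.0000 0.0000 0.0000 0.0000
55.5811 43.2659 28.8071 11.8314 0.0000 0.0000 0.0000 0.0000 0.0000 0.0000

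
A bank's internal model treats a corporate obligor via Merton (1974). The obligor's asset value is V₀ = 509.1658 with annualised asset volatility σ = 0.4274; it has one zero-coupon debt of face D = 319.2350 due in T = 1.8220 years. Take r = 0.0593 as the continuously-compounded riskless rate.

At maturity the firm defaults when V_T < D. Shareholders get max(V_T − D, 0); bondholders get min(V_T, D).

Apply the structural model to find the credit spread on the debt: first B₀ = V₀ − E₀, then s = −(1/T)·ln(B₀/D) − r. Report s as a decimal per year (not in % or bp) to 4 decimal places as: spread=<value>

Work the structural quantities from V₀ = 509.1658 against face 319.2350:
d₁ = [ln(V₀/D) + (r + σ²/2)T] / (σ√T)
   = [ln(509.1658/319.2350) + (0.0593 + 0.5·0.4274²)·1.8220] / (0.4274·√1.8220)
   = [0.466846 + 0.274458] / 0.576911 = 1.284954
d₂ = d₁ − σ√T = 1.284954 − 0.576911 = 0.708043
N(d₁) = 0.900596,  N(d₂) = 0.760541,  e^(−rT) = 0.897588
E₀ = V₀·N(d₁) − D·e^(−rT)·N(d₂)
   = 509.1658·0.900596 − 319.2350·0.897588·0.760541 = 240.626200
B₀ = V₀ − E₀ = 509.1658 − 240.626200 = 268.539600
spread = −(1/T)·ln(B₀/D) − r = −(1/1.8220)·ln(268.539600/319.2350) − 0.0593 = 0.03561170

spread=0.0356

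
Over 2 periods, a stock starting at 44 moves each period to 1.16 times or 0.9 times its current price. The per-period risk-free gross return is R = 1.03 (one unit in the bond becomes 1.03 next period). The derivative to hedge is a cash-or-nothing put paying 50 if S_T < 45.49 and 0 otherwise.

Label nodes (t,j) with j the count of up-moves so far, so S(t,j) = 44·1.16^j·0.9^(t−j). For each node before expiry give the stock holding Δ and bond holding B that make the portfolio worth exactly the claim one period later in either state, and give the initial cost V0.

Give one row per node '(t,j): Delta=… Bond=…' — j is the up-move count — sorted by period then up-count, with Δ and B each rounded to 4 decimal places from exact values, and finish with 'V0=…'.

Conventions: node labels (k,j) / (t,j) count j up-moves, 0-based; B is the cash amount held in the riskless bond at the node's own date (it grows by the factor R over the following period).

No-arbitrage ⇒ martingale measure with p* = (R−d)/(u−d) = 0.5000.
Expiry values: V(2,0)=50.0000, V(2,1)=0.0000, V(2,2)=0.0000
(1,0): S=39.6000. Δ = (V_up−V_dn)/(S_up−S_dn) = (0.0000−50.0000)/(45.9360−35.6400) = -4.8563. V = [p*·0.0000 + (1−p*)·50.0000]/1.03 = 24.2718. B = V − Δ·S = 216.5795.
(1,1): S=51.0400. Δ = (V_up−V_dn)/(S_up−S_dn) = (0.0000−0.0000)/(59.2064−45.9360) = 0.0000. V = [p*·0.0000 + (1−p*)·0.0000]/1.03 = 0.0000. B = V − Δ·S = 0.0000.
(0,0): S=44.0000. Δ = (V_up−V_dn)/(S_up−S_dn) = (0.0000−24.2718)/(51.0400−39.6000) = -2.1217. V = [p*·0.0000 + (1−p*)·24.2718]/1.03 = 11.7824. B = V − Δ·S = 105.1357.
Verification: the root portfolio costs Δ(0,0)·S0 + B(0,0) = 11.7824, matching V0.

(0,0): Delta=-2.1217 Bond=105.1357
(1,0): Delta=-4.8563 Bond=216.5795
(1,1): Delta=0.0000 Bond=0.0000
V0=11.7824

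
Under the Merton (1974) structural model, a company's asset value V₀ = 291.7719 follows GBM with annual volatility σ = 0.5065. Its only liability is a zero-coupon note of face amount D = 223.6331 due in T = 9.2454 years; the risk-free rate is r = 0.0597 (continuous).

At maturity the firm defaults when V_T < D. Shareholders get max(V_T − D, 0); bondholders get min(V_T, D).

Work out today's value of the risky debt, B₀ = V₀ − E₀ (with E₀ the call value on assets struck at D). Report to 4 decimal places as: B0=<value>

Equity is a call on the firm's assets struck at D = 223.6331:
d₁ = [ln(V₀/D) + (r + σ²/2)T] / (σ√T)
   = [ln(291.7719/223.6331) + (0.0597 + 0.5·0.5065²)·9.2454] / (0.5065·√9.2454)
   = [0.265966 + 1.737868] / 1.540077 = 1.301126
d₂ = d₁ − σ√T = 1.301126 − 1.540077 = -0.238950
N(d₁) = 0.903392,  N(d₂) = 0.405572,  e^(−rT) = 0.575826
E₀ = V₀·N(d₁) − D·e^(−rT)·N(d₂)
   = 291.7719·0.903392 − 223.6331·0.575826·0.405572 = 211.357506
B₀ = V₀ − E₀ = 291.7719 − 211.357506 = 80.414394

B0=80.4144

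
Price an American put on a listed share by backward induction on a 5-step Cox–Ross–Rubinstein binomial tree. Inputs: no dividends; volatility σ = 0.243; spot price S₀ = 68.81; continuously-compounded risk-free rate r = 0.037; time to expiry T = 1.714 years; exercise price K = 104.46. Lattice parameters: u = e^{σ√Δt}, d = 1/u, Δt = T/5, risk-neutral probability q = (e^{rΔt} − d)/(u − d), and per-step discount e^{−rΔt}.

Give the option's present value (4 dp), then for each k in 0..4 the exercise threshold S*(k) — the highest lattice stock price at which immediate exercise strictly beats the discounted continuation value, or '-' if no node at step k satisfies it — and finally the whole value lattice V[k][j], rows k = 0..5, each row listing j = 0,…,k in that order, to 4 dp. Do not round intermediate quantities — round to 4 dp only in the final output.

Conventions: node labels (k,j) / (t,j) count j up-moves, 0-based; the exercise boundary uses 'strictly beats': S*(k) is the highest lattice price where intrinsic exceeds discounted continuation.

price = 35.6500
boundary = 68.8100 79.3306 68.8100 79.3306 91.4596
tree:
35.6500
44.7754 25.1294
52.6905 35.6500 15.3457
59.5560 44.7754 25.1294 6.3002
65.5111 52.6905 35.6500 13.0004 0.0000
70.6763 59.5560 44.7754 25.1294 0.0000 0.0000

Δt=0.34280  u=1.15289  d=0.86738  q=0.50920  discount=0.98740
step 5 (expiry): payoffs max(K−S,0) = 70.6763 59.5560 44.7754 25.1294 0.0000 0.0000
step 4: (k=4,j=0): S=38.9489, K−S=65.5111, hold=64.1945 ⇒ V=65.5111 exercise | (k=4,j=1): S=51.7695, K−S=52.6905, hold=51.3740 ⇒ V=52.6905 exercise | (k=4,j=2): S=68.8100, K−S=35.6500, hold=34.3334 ⇒ V=35.6500 exercise | (k=4,j=3): S=91.4596, K−S=13.0004, hold=12.1781 ⇒ V=13.0004 exercise | (k=4,j=4): S=121.5647, K−S=0.0000, hold=0.0000 ⇒ V=0.0000 continue  boundary S*=91.4596
step 3: (k=3,j=0): S=44.9040, K−S=59.5560, hold=58.2395 ⇒ V=59.5560 exercise | (k=3,j=1): S=59.6846, K−S=44.7754, hold=43.4588 ⇒ V=44.7754 exercise | (k=3,j=2): S=79.3306, K−S=25.1294, hold=23.8129 ⇒ V=25.1294 exercise | (k=3,j=3): S=105.4432, K−S=0.0000, hold=6.3002 ⇒ V=6.3002 continue  boundary S*=79.3306
step 2: (k=2,j=0): S=51.7695, K−S=52.6905, hold=51.3740 ⇒ V=52.6905 exercise | (k=2,j=1): S=68.8100, K−S=35.6500, hold=34.3334 ⇒ V=35.6500 exercise | (k=2,j=2): S=91.4596, K−S=13.0004, hold=15.3457 ⇒ V=15.3457 continue  boundary S*=68.8100
step 1: (k=1,j=0): S=59.6846, K−S=44.7754, hold=43.4588 ⇒ V=44.7754 exercise | (k=1,j=1): S=79.3306, K−S=25.1294, hold=24.9921 ⇒ V=25.1294 exercise  boundary S*=79.3306
step 0: (k=0,j=0): S=68.8100, K−S=35.6500, hold=34.3334 ⇒ V=35.6500 exercise  boundary S*=68.8100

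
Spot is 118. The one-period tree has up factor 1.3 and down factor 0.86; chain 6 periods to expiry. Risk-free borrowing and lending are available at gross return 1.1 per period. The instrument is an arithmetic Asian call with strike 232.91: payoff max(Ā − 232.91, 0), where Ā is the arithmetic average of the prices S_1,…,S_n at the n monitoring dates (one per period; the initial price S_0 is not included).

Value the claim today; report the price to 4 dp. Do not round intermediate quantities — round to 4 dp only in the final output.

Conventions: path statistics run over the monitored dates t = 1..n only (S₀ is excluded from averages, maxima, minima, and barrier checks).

price = 2.9984

Risk-neutral up-probability p* = (R−d)/(u−d) = (1.1−0.86)/(1.3−0.86) = 0.5455; the claim prices as the p*-weighted sum of path payoffs discounted by R^6.
Enumerate all 2^6 = 64 price paths (U = up ×1.3, D = down ×0.86); each path with k up-moves has probability p*^k·(1−p*)^(6−k).
DDDDDD: Ā=71.9339, payoff=0.0000, prob=0.008820
UDDDDD: Ā=108.7374, payoff=0.0000, prob=0.010584
DUDDDD: Ā=100.0840, payoff=0.0000, prob=0.010584
UUDDDD: Ā=151.2898, payoff=0.0000, prob=0.012701
DDUDDD: Ā=92.6422, payoff=0.0000, prob=0.010584
UDUDDD: Ā=140.0405, payoff=0.0000, prob=0.012701
DUUDDD: Ā=131.3871, payoff=0.0000, prob=0.012701
UUUDDD: Ā=198.6085, payoff=0.0000, prob=0.015241
DDDUDD: Ā=86.2422, payoff=0.0000, prob=0.010584
UDDUDD: Ā=130.3661, payoff=0.0000, prob=0.012701
DUDUDD: Ā=121.7127, payoff=0.0000, prob=0.012701
UUDUDD: Ā=183.9843, payoff=0.0000, prob=0.015241
DDUUDD: Ā=114.2709, payoff=0.0000, prob=0.012701
UDUUDD: Ā=172.7350, payoff=0.0000, prob=0.015241
DUUUDD: Ā=164.0817, payoff=0.0000, prob=0.015241
UUUUDD: Ā=248.0304, payoff=15.1204, prob=0.018289
DDDDUD: Ā=80.7382, payoff=0.0000, prob=0.010584
UDDDUD: Ā=122.0460, payoff=0.0000, prob=0.012701
DUDDUD: Ā=113.3927, payoff=0.0000, prob=0.012701
UUDDUD: Ā=171.4076, payoff=0.0000, prob=0.015241
DDUDUD: Ā=105.9508, payoff=0.0000, prob=0.012701
UDUDUD: Ā=160.1583, payoff=0.0000, prob=0.015241
DUUDUD: Ā=151.5049, payoff=0.0000, prob=0.015241
UUUDUD: Ā=229.0191, payoff=0.0000, prob=0.018289
DDDUUD: Ā=99.5508, payoff=0.0000, prob=0.012701
UDDUUD: Ā=150.4838, payoff=0.0000, prob=0.015241
DUDUUD: Ā=141.8305, payoff=0.0000, prob=0.015241
UUDUUD: Ā=214.3949, payoff=0.0000, prob=0.018289
DDUUUD: Ā=134.3886, payoff=0.0000, prob=0.015241
UDUUUD: Ā=203.1456, payoff=0.0000, prob=0.018289
DUUUUD: Ā=194.4923, payoff=0.0000, prob=0.018289
UUUUUD: Ā=293.9999, payoff=61.0899, prob=0.021947
DDDDDU: Ā=76.0047, payoff=0.0000, prob=0.010584
UDDDDU: Ā=114.8908, payoff=0.0000, prob=0.012701
DUDDDU: Ā=106.2375, payoff=0.0000, prob=0.012701
UUDDDU: Ā=160.5916, payoff=0.0000, prob=0.015241
DDUDDU: Ā=98.7956, payoff=0.0000, prob=0.012701
UDUDDU: Ā=149.3422, payoff=0.0000, prob=0.015241
DUUDDU: Ā=140.6889, payoff=0.0000, prob=0.015241
UUUDDU: Ā=212.6693, payoff=0.0000, prob=0.018289
DDDUDU: Ā=92.3956, payoff=0.0000, prob=0.012701
UDDUDU: Ā=139.6678, payoff=0.0000, prob=0.015241
DUDUDU: Ā=131.0145, payoff=0.0000, prob=0.015241
UUDUDU: Ā=198.0452, payoff=0.0000, prob=0.018289
DDUUDU: Ā=123.5726, payoff=0.0000, prob=0.015241
UDUUDU: Ā=186.7958, payoff=0.0000, prob=0.018289
DUUUDU: Ā=178.1425, payoff=0.0000, prob=0.018289
UUUUDU: Ā=269.2852, payoff=36.3752, prob=0.021947
DDDDUU: Ā=86.8916, payoff=0.0000, prob=0.012701
UDDDUU: Ā=131.3478, payoff=0.0000, prob=0.015241
DUDDUU: Ā=122.6945, payoff=0.0000, prob=0.015241
UUDDUU: Ā=185.4684, payoff=0.0000, prob=0.018289
DDUDUU: Ā=115.2526, payoff=0.0000, prob=0.015241
UDUDUU: Ā=174.2191, payoff=0.0000, prob=0.018289
DUUDUU: Ā=165.5657, payoff=0.0000, prob=0.018289
UUUDUU: Ā=250.2738, payoff=17.3638, prob=0.021947
DDDUUU: Ā=108.8526, payoff=0.0000, prob=0.015241
UDDUUU: Ā=164.5446, payoff=0.0000, prob=0.018289
DUDUUU: Ā=155.8913, payoff=0.0000, prob=0.018289
UUDUUU: Ā=235.6497, payoff=2.7397, prob=0.021947
DDUUUU: Ā=148.4494, payoff=0.0000, prob=0.018289
UDUUUU: Ā=224.4003, payoff=0.0000, prob=0.021947
DUUUUU: Ā=215.7470, payoff=0.0000, prob=0.021947
UUUUUU: Ā=326.1292, payoff=93.2192, prob=0.026336
Price = Σ prob·payoff / R^6 = 5.311813 / 1.771561 = 2.9984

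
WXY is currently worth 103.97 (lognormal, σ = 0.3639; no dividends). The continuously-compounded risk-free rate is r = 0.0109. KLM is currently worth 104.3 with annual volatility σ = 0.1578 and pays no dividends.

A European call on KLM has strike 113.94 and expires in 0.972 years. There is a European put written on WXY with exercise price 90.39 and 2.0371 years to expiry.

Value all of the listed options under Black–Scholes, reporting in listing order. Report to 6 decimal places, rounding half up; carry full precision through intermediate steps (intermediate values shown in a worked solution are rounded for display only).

price(KLM call K=113.94) = 3.331110
price(WXY put K=90.39) = 12.855452

[KLM call K=113.94]
σ√T = 0.1578·√0.972 = 0.155575
d₁ = (ln(S/K) + (r+σ²/2)T) / (σ√T) = (ln(104.3/113.94) + (0.0109+0.1578²/2)·0.972) / 0.155575 = (-0.088401 + 0.022697) / 0.155575 = -0.422330
d₂ = d₁ − σ√T = -0.422330 − 0.155575 = -0.577905
e^{−rT} = 0.989461
N(d₁) = 0.336392,  N(d₂) = 0.281664
price = S·N(d₁) − K·e^{−rT}·N(d₂) = 35.085698 − 31.754588 = 3.331110
[WXY put K=90.39]
σ√T = 0.3639·√2.0371 = 0.519384
d₁ = (ln(S/K) + (r+σ²/2)T) / (σ√T) = (ln(103.97/90.39) + (0.0109+0.3639²/2)·2.0371) / 0.519384 = (0.139969 + 0.157084) / 0.519384 = 0.571933
d₂ = d₁ − σ√T = 0.571933 − 0.519384 = 0.052550
e^{−rT} = 0.978040
N(−d₁) = 0.283684,  N(−d₂) = 0.479045
price = K·e^{−rT}·N(−d₂) − S·N(−d₁) = 42.350032 − 29.494580 = 12.855452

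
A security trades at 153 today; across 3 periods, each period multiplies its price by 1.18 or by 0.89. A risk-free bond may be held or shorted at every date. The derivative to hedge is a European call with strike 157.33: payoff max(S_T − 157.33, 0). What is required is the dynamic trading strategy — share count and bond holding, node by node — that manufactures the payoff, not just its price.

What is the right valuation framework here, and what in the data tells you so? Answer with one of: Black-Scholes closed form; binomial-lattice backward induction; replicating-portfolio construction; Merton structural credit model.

framework: replicating-portfolio construction

Key observation: the mandate to exhibit the hedge at every date and state singles out the replicating-portfolio construction on the 3-period tree with factors 1.18 and 0.89 from 153.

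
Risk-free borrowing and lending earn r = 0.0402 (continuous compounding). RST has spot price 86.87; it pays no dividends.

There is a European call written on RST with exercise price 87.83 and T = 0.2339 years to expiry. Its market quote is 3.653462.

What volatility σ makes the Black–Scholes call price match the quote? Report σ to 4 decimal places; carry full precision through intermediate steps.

sigma = 0.2220

At σ = 0.2220 the Black–Scholes value reproduces the quote:
σ√T = 0.222·√0.2339 = 0.107366
d₁ = (ln(S/K) + (r+σ²/2)T) / (σ√T) = (ln(86.87/87.83) + (0.0402+0.222²/2)·0.2339) / 0.107366 = (-0.010990 + 0.015167) / 0.107366 = 0.038896
d₂ = d₁ − σ√T = 0.038896 − 0.107366 = -0.068470
e^{−rT} = 0.990641
N(d₁) = 0.515514,  N(d₂) = 0.472706
V = S·N(d₁) − K·e^{−rT}·N(d₂) = 44.782659 − 41.129196 = 3.653462 (equal to the quote); since ∂V/∂σ > 0 for all σ, the implied volatility is unique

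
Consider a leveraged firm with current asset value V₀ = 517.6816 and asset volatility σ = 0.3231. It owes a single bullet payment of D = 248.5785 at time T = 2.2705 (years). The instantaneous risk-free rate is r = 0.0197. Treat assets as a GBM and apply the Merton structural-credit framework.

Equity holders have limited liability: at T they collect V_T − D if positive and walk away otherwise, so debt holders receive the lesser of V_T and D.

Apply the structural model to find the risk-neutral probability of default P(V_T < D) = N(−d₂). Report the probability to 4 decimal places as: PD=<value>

Apply the equity-as-call identities (strike 248.5785, horizon 2.2705 years):
d₁ = [ln(V₀/D) + (r + σ²/2)T] / (σ√T)
   = [ln(517.6816/248.5785) + (0.0197 + 0.5·0.3231²)·2.2705] / (0.3231·√2.2705)
   = [0.733602 + 0.163242] / 0.486853 = 1.842124
d₂ = d₁ − σ√T = 1.842124 − 0.486853 = 1.355271
risk-neutral PD = N(−d₂) = N(-1.355271) = 0.087666

PD=0.0877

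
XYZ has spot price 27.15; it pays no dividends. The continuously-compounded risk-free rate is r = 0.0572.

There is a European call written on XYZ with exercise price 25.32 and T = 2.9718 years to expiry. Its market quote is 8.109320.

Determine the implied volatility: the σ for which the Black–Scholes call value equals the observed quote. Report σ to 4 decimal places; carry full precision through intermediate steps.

At σ = 0.2831 the Black–Scholes value reproduces the quote:
σ√T = 0.2831·√2.9718 = 0.488034
d₁ = (ln(S/K) + (r+σ²/2)T) / (σ√T) = (ln(27.15/25.32) + (0.0572+0.2831²/2)·2.9718) / 0.488034 = (0.069782 + 0.289075) / 0.488034 = 0.735314
d₂ = d₁ − σ√T = 0.735314 − 0.488034 = 0.247280
e^{−rT} = 0.843676
N(d₁) = 0.768926,  N(d₂) = 0.597654
V = S·N(d₁) − K·e^{−rT}·N(d₂) = 20.876335 − 12.767015 = 8.109320 (matching the quote); vega is positive throughout, so no other σ reproduces this price

sigma = 0.2831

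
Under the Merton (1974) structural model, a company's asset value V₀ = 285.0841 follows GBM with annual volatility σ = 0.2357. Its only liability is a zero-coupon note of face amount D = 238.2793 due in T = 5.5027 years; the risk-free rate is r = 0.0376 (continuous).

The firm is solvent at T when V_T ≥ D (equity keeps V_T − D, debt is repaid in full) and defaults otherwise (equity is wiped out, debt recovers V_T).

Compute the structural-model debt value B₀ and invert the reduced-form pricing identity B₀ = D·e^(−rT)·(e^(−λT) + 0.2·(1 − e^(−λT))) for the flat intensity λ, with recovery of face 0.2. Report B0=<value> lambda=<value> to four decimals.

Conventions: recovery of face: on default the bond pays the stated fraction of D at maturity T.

B0=175.5305 lambda=0.0227

Apply the equity-as-call identities (strike 238.2793, horizon 5.5027 years):
d₁ = [ln(V₀/D) + (r + σ²/2)T] / (σ√T)
   = [ln(285.0841/238.2793) + (0.0376 + 0.5·0.2357²)·5.5027] / (0.2357·√5.5027)
   = [0.179341 + 0.359751] / 0.552901 = 0.975024
d₂ = d₁ − σ√T = 0.975024 − 0.552901 = 0.422123
N(d₁) = 0.835226,  N(d₂) = 0.663532,  e^(−rT) = 0.813100
E₀ = V₀·N(d₁) − D·e^(−rT)·N(d₂)
   = 285.0841·0.835226 − 238.2793·0.813100·0.663532 = 109.553644
B₀ = V₀ − E₀ = 285.0841 − 109.553644 = 175.530456
e^(−λT) = (B₀·e^(rT)/D − 0.2)/(1 − 0.2) = (175.5305·1.229861/238.2793 − 0.2)/0.8 = 0.88248505
λ = −ln(0.88248505)/5.5027 = 0.022719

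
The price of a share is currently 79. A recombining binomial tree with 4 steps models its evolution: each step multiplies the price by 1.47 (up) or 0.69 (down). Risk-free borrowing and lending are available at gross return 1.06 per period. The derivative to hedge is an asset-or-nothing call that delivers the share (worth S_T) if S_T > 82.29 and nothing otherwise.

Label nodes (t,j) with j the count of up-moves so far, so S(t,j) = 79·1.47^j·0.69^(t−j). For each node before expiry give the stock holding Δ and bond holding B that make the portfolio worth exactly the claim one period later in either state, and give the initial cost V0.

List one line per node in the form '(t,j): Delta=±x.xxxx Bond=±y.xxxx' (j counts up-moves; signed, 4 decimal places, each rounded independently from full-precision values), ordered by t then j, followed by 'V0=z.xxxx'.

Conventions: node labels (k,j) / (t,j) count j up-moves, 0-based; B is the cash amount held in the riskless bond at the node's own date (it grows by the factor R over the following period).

(0,0): Delta=1.1218 Bond=-43.0511
(1,0): Delta=0.8156 Bond=-28.9387
(1,1): Delta=1.2812 Bond=-64.1345
(2,0): Delta=0.0000 Bond=0.0000
(2,1): Delta=1.2398 Bond=-64.6663
(2,2): Delta=1.3027 Bond=-71.6573
(3,0): Delta=0.0000 Bond=0.0000
(3,1): Delta=0.0000 Bond=0.0000
(3,2): Delta=1.8846 Bond=-144.5030
(3,3): Delta=1.0000 Bond=0.0000
V0=45.5750

The replicating-portfolio and risk-neutral prices coincide; use p* = (1.06−0.69)/(1.47−0.69) = 0.4744 for the latter.
Expiry values: V(4,0)=0.0000, V(4,1)=0.0000, V(4,2)=0.0000, V(4,3)=173.1523, V(4,4)=368.8896
Node (3,0) S=25.9522: V=(p*·0.0000+(1−p*)·0.0000)/1.06=0.0000; Δ=(0.0000−0.0000)/(38.1498−17.9070)=0.0000; B=V−Δ·S=0.0000
Node (3,1) S=55.2895: V=(p*·0.0000+(1−p*)·0.0000)/1.06=0.0000; Δ=(0.0000−0.0000)/(81.2756−38.1498)=0.0000; B=V−Δ·S=0.0000
Node (3,2) S=117.7907: V=(p*·173.1523+(1−p*)·0.0000)/1.06=77.4871; Δ=(173.1523−0.0000)/(173.1523−81.2756)=1.8846; B=V−Δ·S=-144.5030
Node (3,3) S=250.9453: V=(p*·368.8896+(1−p*)·173.1523)/1.06=250.9453; Δ=(368.8896−173.1523)/(368.8896−173.1523)=1.0000; B=V−Δ·S=0.0000
Node (2,0) S=37.6119: V=(p*·0.0000+(1−p*)·0.0000)/1.06=0.0000; Δ=(0.0000−0.0000)/(55.2895−25.9522)=0.0000; B=V−Δ·S=0.0000
Node (2,1) S=80.1297: V=(p*·77.4871+(1−p*)·0.0000)/1.06=34.6761; Δ=(77.4871−0.0000)/(117.7907−55.2895)=1.2398; B=V−Δ·S=-64.6663
Node (2,2) S=170.7111: V=(p*·250.9453+(1−p*)·77.4871)/1.06=150.7251; Δ=(250.9453−77.4871)/(250.9453−117.7907)=1.3027; B=V−Δ·S=-71.6573
Node (1,0) S=54.5100: V=(p*·34.6761+(1−p*)·0.0000)/1.06=15.5179; Δ=(34.6761−0.0000)/(80.1297−37.6119)=0.8156; B=V−Δ·S=-28.9387
Node (1,1) S=116.1300: V=(p*·150.7251+(1−p*)·34.6761)/1.06=84.6462; Δ=(150.7251−34.6761)/(170.7111−80.1297)=1.2812; B=V−Δ·S=-64.1345
Node (0,0) S=79.0000: V=(p*·84.6462+(1−p*)·15.5179)/1.06=45.5750; Δ=(84.6462−15.5179)/(116.1300−54.5100)=1.1218; B=V−Δ·S=-43.0511
Sanity check at the root: Δ(0,0)·S0 + B(0,0) reproduces V0 = 45.5750.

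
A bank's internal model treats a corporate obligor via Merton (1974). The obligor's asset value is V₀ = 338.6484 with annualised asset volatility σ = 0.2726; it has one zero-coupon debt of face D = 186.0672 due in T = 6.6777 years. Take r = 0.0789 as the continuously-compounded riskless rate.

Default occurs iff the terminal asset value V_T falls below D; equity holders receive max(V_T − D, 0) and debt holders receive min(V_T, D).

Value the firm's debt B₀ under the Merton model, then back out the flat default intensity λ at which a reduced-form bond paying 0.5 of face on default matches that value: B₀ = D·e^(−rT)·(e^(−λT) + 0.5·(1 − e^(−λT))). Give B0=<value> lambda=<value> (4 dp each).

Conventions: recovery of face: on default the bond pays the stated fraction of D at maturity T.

With assets at 338.6484 and a single debt payment of 186.0672 at 6.6777 years:
d₁ = [ln(V₀/D) + (r + σ²/2)T] / (σ√T)
   = [ln(338.6484/186.0672) + (0.0789 + 0.5·0.2726²)·6.6777] / (0.2726·√6.6777)
   = [0.598855 + 0.774983] / 0.704432 = 1.950276
d₂ = d₁ − σ√T = 1.950276 − 0.704432 = 1.245844
N(d₁) = 0.974428,  N(d₂) = 0.893589,  e^(−rT) = 0.590450
E₀ = V₀·N(d₁) − D·e^(−rT)·N(d₂)
   = 338.6484·0.974428 − 186.0672·0.590450·0.893589 = 231.815917
B₀ = V₀ − E₀ = 338.6484 − 231.815917 = 106.832483
e^(−λT) = (B₀·e^(rT)/D − 0.5)/(1 − 0.5) = (106.8325·1.693624/186.0672 − 0.5)/0.5 = 0.94482500
λ = −ln(0.94482500)/6.6777 = 0.008499

B0=106.8325 lambda=0.0085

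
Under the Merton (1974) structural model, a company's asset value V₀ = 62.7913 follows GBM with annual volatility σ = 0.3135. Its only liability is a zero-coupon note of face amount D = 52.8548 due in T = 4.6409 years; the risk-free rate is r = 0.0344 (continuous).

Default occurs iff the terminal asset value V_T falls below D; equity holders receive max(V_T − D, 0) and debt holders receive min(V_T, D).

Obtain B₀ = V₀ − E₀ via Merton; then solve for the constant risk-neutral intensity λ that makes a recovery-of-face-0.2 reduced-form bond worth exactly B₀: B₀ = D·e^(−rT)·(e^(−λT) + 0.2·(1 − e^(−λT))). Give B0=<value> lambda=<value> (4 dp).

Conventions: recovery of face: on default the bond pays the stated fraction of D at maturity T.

B0=38.0599 lambda=0.0465

Apply the equity-as-call identities (strike 52.8548, horizon 4.6409 years):
d₁ = [ln(V₀/D) + (r + σ²/2)T] / (σ√T)
   = [ln(62.7913/52.8548) + (0.0344 + 0.5·0.3135²)·4.6409] / (0.3135·√4.6409)
   = [0.172268 + 0.387706] / 0.675365 = 0.829143
d₂ = d₁ − σ√T = 0.829143 − 0.675365 = 0.153777
N(d₁) = 0.796488,  N(d₂) = 0.561107,  e^(−rT) = 0.852445
E₀ = V₀·N(d₁) − D·e^(−rT)·N(d₂)
   = 62.7913·0.796488 − 52.8548·0.852445·0.561107 = 24.731387
B₀ = V₀ − E₀ = 62.7913 − 24.731387 = 38.059913
e^(−λT) = (B₀·e^(rT)/D − 0.2)/(1 − 0.2) = (38.0599·1.173097/52.8548 − 0.2)/0.8 = 0.80591027
λ = −ln(0.80591027)/4.6409 = 0.046496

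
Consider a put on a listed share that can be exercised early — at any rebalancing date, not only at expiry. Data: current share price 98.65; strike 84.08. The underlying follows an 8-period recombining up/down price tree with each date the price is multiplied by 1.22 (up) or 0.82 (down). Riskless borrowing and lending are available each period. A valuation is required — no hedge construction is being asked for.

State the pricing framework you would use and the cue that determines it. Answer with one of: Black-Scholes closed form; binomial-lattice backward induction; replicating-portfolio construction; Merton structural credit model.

Key observation: an American put (K = 84.08, S₀ = 98.65) on a 8-date tree has no closed form — the optimal stopping decision is embedded and must be resolved recursively from expiry.

framework: binomial-lattice backward induction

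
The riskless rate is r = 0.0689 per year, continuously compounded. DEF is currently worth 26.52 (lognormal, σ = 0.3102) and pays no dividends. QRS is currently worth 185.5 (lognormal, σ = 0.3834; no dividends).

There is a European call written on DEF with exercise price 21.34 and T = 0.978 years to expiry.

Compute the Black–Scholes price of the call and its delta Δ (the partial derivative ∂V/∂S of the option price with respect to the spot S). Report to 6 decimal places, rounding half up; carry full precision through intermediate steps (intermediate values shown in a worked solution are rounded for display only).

price = 7.238656
Δ = 0.860250

σ√T = 0.3102·√0.978 = 0.306769
d₁ = (ln(S/K) + (r+σ²/2)T) / (σ√T) = (ln(26.52/21.34) + (0.0689+0.3102²/2)·0.978) / 0.306769 = (0.217316 + 0.114438) / 0.306769 = 1.081445
d₂ = d₁ − σ√T = 1.081445 − 0.306769 = 0.774676
e^{−rT} = 0.934836
N(d₁) = 0.860250,  N(d₂) = 0.780735
Call price V = S·N(d₁) − K·e^{−rT}·N(d₂) = 22.813842 − 15.575185 = 7.238656
Δ = N(d₁) = 0.860250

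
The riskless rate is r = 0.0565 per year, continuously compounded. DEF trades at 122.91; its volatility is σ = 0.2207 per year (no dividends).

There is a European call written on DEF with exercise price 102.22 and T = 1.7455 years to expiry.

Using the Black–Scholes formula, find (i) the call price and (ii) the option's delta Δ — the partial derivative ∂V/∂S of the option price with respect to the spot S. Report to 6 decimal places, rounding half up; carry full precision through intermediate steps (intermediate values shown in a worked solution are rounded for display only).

price = 33.013158
Δ = 0.867825

σ√T = 0.2207·√1.7455 = 0.291583
d₁ = (ln(S/K) + (r+σ²/2)T) / (σ√T) = (ln(122.91/102.22) + (0.0565+0.2207²/2)·1.7455) / 0.291583 = (0.184325 + 0.141131) / 0.291583 = 1.116170
d₂ = d₁ − σ√T = 1.116170 − 0.291583 = 0.824587
e^{−rT} = 0.906086
N(d₁) = 0.867825,  N(d₂) = 0.795197
Call price V = S·N(d₁) − K·e^{−rT}·N(d₂) = 106.664398 − 73.651239 = 33.013158
Δ = N(d₁) = 0.867825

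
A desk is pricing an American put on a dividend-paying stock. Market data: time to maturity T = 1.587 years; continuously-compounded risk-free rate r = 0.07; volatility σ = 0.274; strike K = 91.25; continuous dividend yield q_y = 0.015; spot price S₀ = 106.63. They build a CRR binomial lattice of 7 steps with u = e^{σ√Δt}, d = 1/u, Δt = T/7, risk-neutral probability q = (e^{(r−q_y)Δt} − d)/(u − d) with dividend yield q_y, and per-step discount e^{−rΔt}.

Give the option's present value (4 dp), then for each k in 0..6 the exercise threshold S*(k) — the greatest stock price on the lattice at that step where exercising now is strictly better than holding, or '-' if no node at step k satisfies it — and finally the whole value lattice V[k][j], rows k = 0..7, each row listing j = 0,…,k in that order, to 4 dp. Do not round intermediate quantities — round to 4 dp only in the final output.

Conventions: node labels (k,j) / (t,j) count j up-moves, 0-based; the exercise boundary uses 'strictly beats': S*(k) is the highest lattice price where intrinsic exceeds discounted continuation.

params: Δt=0.22671 u=1.13936 d=0.87769 q=0.51538 e^(-rΔt)=0.98426
t_7 payoffs: 48.4680 35.7132 19.1558 0.0000 0.0000 0.0000 0.0000 0.0000
t_6: node(6,0) S=48.7440 payoff=42.5060 vs cont=41.2348 → 42.5060 [stop]  node(6,1) S=63.2762 payoff=27.9738 vs cont=26.7519 → 27.9738 [stop]  node(6,2) S=82.1410 payoff=9.1090 vs cont=9.1371 → 9.1371 [wait]  node(6,3) S=106.6300 payoff=0.0000 vs cont=0.0000 → 0.0000 [wait]  node(6,4) S=138.4200 payoff=0.0000 vs cont=0.0000 → 0.0000 [wait]  node(6,5) S=179.6877 payoff=0.0000 vs cont=0.0000 → 0.0000 [wait]  node(6,6) S=233.2586 payoff=0.0000 vs cont=0.0000 → 0.0000 [wait]  ⇒ S*(6)=63.2762
t_5: node(5,0) S=55.5368 payoff=35.7132 vs cont=34.4650 → 35.7132 [stop]  node(5,1) S=72.0942 payoff=19.1558 vs cont=17.9781 → 19.1558 [stop]  node(5,2) S=93.5879 payoff=0.0000 vs cont=4.3583 → 4.3583 [wait]  node(5,3) S=121.4896 payoff=0.0000 vs cont=0.0000 → 0.0000 [wait]  node(5,4) S=157.7097 payoff=0.0000 vs cont=0.0000 → 0.0000 [wait]  node(5,5) S=204.7283 payoff=0.0000 vs cont=0.0000 → 0.0000 [wait]  ⇒ S*(5)=72.0942
t_4: node(4,0) S=63.2762 payoff=27.9738 vs cont=26.7519 → 27.9738 [stop]  node(4,1) S=82.1410 payoff=9.1090 vs cont=11.3479 → 11.3479 [wait]  node(4,2) S=106.6300 payoff=0.0000 vs cont=2.0789 → 2.0789 [wait]  node(4,3) S=138.4200 payoff=0.0000 vs cont=0.0000 → 0.0000 [wait]  node(4,4) S=179.6877 payoff=0.0000 vs cont=0.0000 → 0.0000 [wait]  ⇒ S*(4)=63.2762
t_3: node(3,0) S=72.0942 payoff=19.1558 vs cont=19.0996 → 19.1558 [stop]  node(3,1) S=93.5879 payoff=0.0000 vs cont=6.4674 → 6.4674 [wait]  node(3,2) S=121.4896 payoff=0.0000 vs cont=0.9916 → 0.9916 [wait]  node(3,3) S=157.7097 payoff=0.0000 vs cont=0.0000 → 0.0000 [wait]  ⇒ S*(3)=72.0942
t_2: node(2,0) S=82.1410 payoff=9.1090 vs cont=12.4178 → 12.4178 [wait]  node(2,1) S=106.6300 payoff=0.0000 vs cont=3.5879 → 3.5879 [wait]  node(2,2) S=138.4200 payoff=0.0000 vs cont=0.4730 → 0.4730 [wait]  ⇒ S*(2)=-
t_1: node(1,0) S=93.5879 payoff=0.0000 vs cont=7.7431 → 7.7431 [wait]  node(1,1) S=121.4896 payoff=0.0000 vs cont=1.9513 → 1.9513 [wait]  ⇒ S*(1)=-
t_0: node(0,0) S=106.6300 payoff=0.0000 vs cont=4.6832 → 4.6832 [wait]  ⇒ S*(0)=-

price = 4.6832
boundary = - - - 72.0942 63.2762 72.0942 63.2762
tree:
4.6832
7.7431 1.9513
12.4178 3.5879 0.4730
19.1558 6.4674 0.9916 0.0000
27.9738 11.3479 2.0789 0.0000 0.0000
35.7132 19.1558 4.3583 0.0000 0.0000 0.0000
42.5060 27.9738 9.1371 0.0000 0.0000 0.0000 0.0000
48.4680 35.7132 19.1558 0.0000 0.0000 0.0000 0.0000 0.0000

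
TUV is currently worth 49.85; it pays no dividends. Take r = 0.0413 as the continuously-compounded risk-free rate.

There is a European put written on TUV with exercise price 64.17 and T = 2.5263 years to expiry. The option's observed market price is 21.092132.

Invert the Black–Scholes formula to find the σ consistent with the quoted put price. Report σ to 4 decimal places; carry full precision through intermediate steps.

sigma = 0.5068

At σ = 0.5068 the Black–Scholes value reproduces the quote:
σ√T = 0.5068·√2.5263 = 0.805525
d₁ = (ln(S/K) + (r+σ²/2)T) / (σ√T) = (ln(49.85/64.17) + (0.0413+0.5068²/2)·2.5263) / 0.805525 = (-0.252517 + 0.428772) / 0.805525 = 0.218807
d₂ = d₁ − σ√T = 0.218807 − 0.805525 = -0.586718
e^{−rT} = 0.900922
N(−d₁) = 0.413400,  N(−d₂) = 0.721304
V = K·e^{−rT}·N(−d₂) − S·N(−d₁) = 41.700140 − 20.608008 = 21.092132 (the quoted price), and the Black–Scholes price is strictly increasing in σ, so σ is unique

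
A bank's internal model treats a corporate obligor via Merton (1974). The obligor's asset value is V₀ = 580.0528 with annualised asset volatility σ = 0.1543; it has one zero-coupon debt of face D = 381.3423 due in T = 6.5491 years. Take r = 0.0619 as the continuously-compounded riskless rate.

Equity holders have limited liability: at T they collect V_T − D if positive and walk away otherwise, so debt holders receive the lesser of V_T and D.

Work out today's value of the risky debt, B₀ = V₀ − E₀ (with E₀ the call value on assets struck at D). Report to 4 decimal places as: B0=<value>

Equity is a call on the firm's assets struck at D = 381.3423:
d₁ = [ln(V₀/D) + (r + σ²/2)T] / (σ√T)
   = [ln(580.0528/381.3423) + (0.0619 + 0.5·0.1543²)·6.5491] / (0.1543·√6.5491)
   = [0.419422 + 0.483351] / 0.394872 = 2.286240
d₂ = d₁ − σ√T = 2.286240 − 0.394872 = 1.891368
N(d₁) = 0.988880,  N(d₂) = 0.970712,  e^(−rT) = 0.666717
E₀ = V₀·N(d₁) − D·e^(−rT)·N(d₂)
   = 580.0528·0.988880 − 381.3423·0.666717·0.970712 = 326.801382
B₀ = V₀ − E₀ = 580.0528 − 326.801382 = 253.251418

B0=253.2514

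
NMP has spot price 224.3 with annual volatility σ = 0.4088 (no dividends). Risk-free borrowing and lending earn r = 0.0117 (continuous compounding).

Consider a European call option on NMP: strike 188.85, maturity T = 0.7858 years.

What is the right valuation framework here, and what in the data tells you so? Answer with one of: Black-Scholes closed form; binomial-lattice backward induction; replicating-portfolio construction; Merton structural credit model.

Key observation: the strike-188.85 call on NMP is European-exercise on a continuously-modelled lognormal underlying, so its value is a single closed-form evaluation.

framework: Black-Scholes closed form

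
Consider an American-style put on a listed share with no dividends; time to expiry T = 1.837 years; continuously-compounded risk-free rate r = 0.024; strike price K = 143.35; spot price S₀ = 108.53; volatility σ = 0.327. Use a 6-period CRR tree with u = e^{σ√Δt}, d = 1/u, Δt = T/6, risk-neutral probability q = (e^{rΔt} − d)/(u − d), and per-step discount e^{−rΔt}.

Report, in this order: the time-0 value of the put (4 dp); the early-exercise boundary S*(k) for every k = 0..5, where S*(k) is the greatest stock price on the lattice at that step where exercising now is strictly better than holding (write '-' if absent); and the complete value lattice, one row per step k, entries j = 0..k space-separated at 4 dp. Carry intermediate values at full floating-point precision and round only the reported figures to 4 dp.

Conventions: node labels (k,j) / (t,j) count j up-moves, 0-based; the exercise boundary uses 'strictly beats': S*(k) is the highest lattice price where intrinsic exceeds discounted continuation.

params: Δt=0.30617 u=1.19834 d=0.83449 q=0.47516 e^(-rΔt)=0.99268
t_6 payoffs: 106.7003 90.7203 67.7729 34.8200 0.0000 0.0000 0.0000
t_5: node(5,0) S=43.9188 payoff=99.4312 vs cont=98.3817 → 99.4312 [stop]  node(5,1) S=63.0682 payoff=80.2818 vs cont=79.2323 → 80.2818 [stop]  node(5,2) S=90.5670 payoff=52.7830 vs cont=51.7335 → 52.7830 [stop]  node(5,3) S=130.0558 payoff=13.2942 vs cont=18.1412 → 18.1412 [wait]  node(5,4) S=186.7623 payoff=0.0000 vs cont=0.0000 → 0.0000 [wait]  node(5,5) S=268.1939 payoff=0.0000 vs cont=0.0000 → 0.0000 [wait]  ⇒ S*(5)=90.5670
t_4: node(4,0) S=52.6297 payoff=90.7203 vs cont=89.6709 → 90.7203 [stop]  node(4,1) S=75.5771 payoff=67.7729 vs cont=66.7234 → 67.7729 [stop]  node(4,2) S=108.5300 payoff=34.8200 vs cont=36.0567 → 36.0567 [wait]  node(4,3) S=155.8509 payoff=0.0000 vs cont=9.4516 → 9.4516 [wait]  node(4,4) S=223.8046 payoff=0.0000 vs cont=0.0000 → 0.0000 [wait]  ⇒ S*(4)=75.5771
t_3: node(3,0) S=63.0682 payoff=80.2818 vs cont=79.2323 → 80.2818 [stop]  node(3,1) S=90.5670 payoff=52.7830 vs cont=52.3169 → 52.7830 [stop]  node(3,2) S=130.0558 payoff=13.2942 vs cont=23.2436 → 23.2436 [wait]  node(3,3) S=186.7623 payoff=0.0000 vs cont=4.9243 → 4.9243 [wait]  ⇒ S*(3)=90.5670
t_2: node(2,0) S=75.5771 payoff=67.7729 vs cont=66.7234 → 67.7729 [stop]  node(2,1) S=108.5300 payoff=34.8200 vs cont=38.4635 → 38.4635 [wait]  node(2,2) S=155.8509 payoff=0.0000 vs cont=14.4326 → 14.4326 [wait]  ⇒ S*(2)=75.5771
t_1: node(1,0) S=90.5670 payoff=52.7830 vs cont=53.4521 → 53.4521 [wait]  node(1,1) S=130.0558 payoff=13.2942 vs cont=26.8470 → 26.8470 [wait]  ⇒ S*(1)=-
t_0: node(0,0) S=108.5300 payoff=34.8200 vs cont=40.5117 → 40.5117 [wait]  ⇒ S*(0)=-

price = 40.5117
boundary = - - 75.5771 90.5670 75.5771 90.5670
tree:
40.5117
53.4521 26.8470
67.7729 38.4635 14.4326
80.2818 52.7830 23.2436 4.9243
90.7203 67.7729 36.0567 9.4516 0.0000
99.4312 80.2818 52.7830 18.1412 0.0000 0.0000
106.7003 90.7203 67.7729 34.8200 0.0000 0.0000 0.0000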